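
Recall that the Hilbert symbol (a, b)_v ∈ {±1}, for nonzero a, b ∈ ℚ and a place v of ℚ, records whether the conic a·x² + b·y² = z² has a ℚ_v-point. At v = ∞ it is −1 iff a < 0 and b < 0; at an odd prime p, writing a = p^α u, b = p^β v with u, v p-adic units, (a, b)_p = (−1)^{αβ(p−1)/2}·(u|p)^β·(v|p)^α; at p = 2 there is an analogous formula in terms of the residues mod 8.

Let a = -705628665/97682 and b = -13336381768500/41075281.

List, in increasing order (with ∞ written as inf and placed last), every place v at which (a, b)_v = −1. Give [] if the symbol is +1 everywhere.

[3, 5, 37, inf]

Mod squares: a ≡ -370, b ≡ -3885. Check v ∈ {∞, 2, 3, 5, 7, 13, 17, 29, 31, 37}.
v=13: a=13^-2·(≡2), b=13^-2·(≡2) mod 13; (2|13)=-1, (2|13)=-1; (−1)^{-2·-2·6}·(-1)^-2·(-1)^-2 = +1.
v=7: a=7^2·(≡1), b=7^3·(≡3) mod 7; (1|7)=+1, (3|7)=-1; (−1)^{2·3·3}·(+1)^3·(-1)^2 = +1.
v=29: a=29^0·(≡6), b=29^-2·(≡20) mod 29; (6|29)=+1, (20|29)=+1; (−1)^{0·-2·14}·(+1)^-2·(+1)^0 = +1.
v=3: a=3^4·(≡2), b=3^7·(≡1) mod 3; (2|3)=-1, (1|3)=+1; (−1)^{4·7·1}·(-1)^7·(+1)^4 = -1.
v=∞: -370 < 0 and -3885 < 0  ⇒  (a,b)_∞ = -1.
v=17: a=17^-2·(≡13), b=17^-2·(≡4) mod 17; (13|17)=+1, (4|17)=+1; (−1)^{-2·-2·8}·(+1)^-2·(+1)^-2 = +1.
v=31: a=31^2·(≡1), b=31^2·(≡26) mod 31; (1|31)=+1, (26|31)=-1; (−1)^{2·2·15}·(+1)^2·(-1)^2 = +1.
v=2: v_2(a)=-1, v_2(b)=2; units ≡ 7, 3 (mod 8); ε·ε+αω+βω = 1·1+-1·1+2·0 ≡ 0  ⇒  (a,b)_2 = +1.
v=37: a=37^1·(≡25), b=37^1·(≡35) mod 37; (25|37)=+1, (35|37)=-1; (−1)^{1·1·18}·(+1)^1·(-1)^1 = -1.
v=5: a=5^1·(≡1), b=5^3·(≡2) mod 5; (1|5)=+1, (2|5)=-1; (−1)^{1·3·2}·(+1)^3·(-1)^1 = -1.
(-370, -3885 / ℚ) ramifies at {3, 5, 37, ∞}: a division algebra.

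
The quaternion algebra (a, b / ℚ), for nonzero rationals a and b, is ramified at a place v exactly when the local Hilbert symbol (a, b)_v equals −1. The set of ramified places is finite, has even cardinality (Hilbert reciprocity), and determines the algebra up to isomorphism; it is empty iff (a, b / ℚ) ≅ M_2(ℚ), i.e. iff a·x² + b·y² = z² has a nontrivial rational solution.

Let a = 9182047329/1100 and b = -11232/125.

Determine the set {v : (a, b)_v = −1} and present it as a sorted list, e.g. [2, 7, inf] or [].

[2, 3, 11, 13]

(a, b) ≡ (11, -390) mod (ℚ^×)²; places V = {2, 3, 5, 7, 11, 13, ∞}.
(a,b)_5: α=-2, u≡1; β=-3, v≡3 (mod 5); (1|5)=+1, (3|5)=-1; sign (−1)^0·+1^-3·-1^-2 = +1.
(a,b)_3: α=8, u≡2; β=3, v≡2 (mod 3); (2|3)=-1, (2|3)=-1; sign (−1)^0·-1^3·-1^8 = -1.
(a,b)_∞: sgn(11)=+, sgn(-390)=−, so +1.
(a,b)_2: α=-2, β=5; u≡3, v≡5 (mod 8); ε(u)ε(v)=1·0, αω(v)=-2·1, βω(u)=5·1; sum ≡ 1  ⇒  -1.
(a,b)_7: α=2, u≡2; β=0, v≡4 (mod 7); (2|7)=+1, (4|7)=+1; sign (−1)^0·+1^0·+1^2 = +1.
(a,b)_13: α=4, u≡8; β=1, v≡9 (mod 13); (8|13)=-1, (9|13)=+1; sign (−1)^0·-1^1·+1^4 = -1.
(a,b)_11: α=-1, u≡4; β=0, v≡8 (mod 11); (4|11)=+1, (8|11)=-1; sign (−1)^0·+1^0·-1^-1 = -1.
(11, -390 / ℚ) ramifies at {2, 3, 11, 13}: a division algebra.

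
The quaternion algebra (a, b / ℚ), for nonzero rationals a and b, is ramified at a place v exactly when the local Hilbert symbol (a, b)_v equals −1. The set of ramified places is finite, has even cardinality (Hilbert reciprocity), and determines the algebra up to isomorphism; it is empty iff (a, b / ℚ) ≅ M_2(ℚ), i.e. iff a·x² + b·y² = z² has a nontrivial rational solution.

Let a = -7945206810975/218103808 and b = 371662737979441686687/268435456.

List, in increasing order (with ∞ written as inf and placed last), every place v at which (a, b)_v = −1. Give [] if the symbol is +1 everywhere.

[13, 41]

Mod squares: a ≡ -1427907, b ≡ 7. Check v ∈ {∞, 2, 3, 5, 7, 13, 19, 41, 47}.
v=2: v_2(a)=-24, v_2(b)=-28; units ≡ 5, 7 (mod 8); ε·ε+αω+βω = 0·1+-24·0+-28·1 ≡ 0  ⇒  (a,b)_2 = +1.
v=∞: -1427907 < 0 and 7 > 0  ⇒  (a,b)_∞ = +1.
v=7: a=7^2·(≡4), b=7^3·(≡2) mod 7; (4|7)=+1, (2|7)=+1; (−1)^{2·3·3}·(+1)^3·(+1)^2 = +1.
v=13: a=13^-1·(≡8), b=13^2·(≡11) mod 13; (8|13)=-1, (11|13)=-1; (−1)^{-1·2·6}·(-1)^2·(-1)^-1 = -1.
v=41: a=41^1·(≡5), b=41^2·(≡6) mod 41; (5|41)=+1, (6|41)=-1; (−1)^{1·2·20}·(+1)^2·(-1)^1 = -1.
v=3: a=3^11·(≡2), b=3^14·(≡1) mod 3; (2|3)=-1, (1|3)=+1; (−1)^{11·14·1}·(-1)^14·(+1)^11 = +1.
v=5: a=5^2·(≡2), b=5^0·(≡2) mod 5; (2|5)=-1, (2|5)=-1; (−1)^{2·0·2}·(-1)^0·(-1)^2 = +1.
v=47: a=47^1·(≡2), b=47^2·(≡27) mod 47; (2|47)=+1, (27|47)=+1; (−1)^{1·2·23}·(+1)^2·(+1)^1 = +1.
v=19: a=19^1·(≡9), b=19^2·(≡9) mod 19; (9|19)=+1, (9|19)=+1; (−1)^{1·2·9}·(+1)^2·(+1)^1 = +1.
|Ram(-1427907, 7)| = 2, even; anisotropic at {13, 41}.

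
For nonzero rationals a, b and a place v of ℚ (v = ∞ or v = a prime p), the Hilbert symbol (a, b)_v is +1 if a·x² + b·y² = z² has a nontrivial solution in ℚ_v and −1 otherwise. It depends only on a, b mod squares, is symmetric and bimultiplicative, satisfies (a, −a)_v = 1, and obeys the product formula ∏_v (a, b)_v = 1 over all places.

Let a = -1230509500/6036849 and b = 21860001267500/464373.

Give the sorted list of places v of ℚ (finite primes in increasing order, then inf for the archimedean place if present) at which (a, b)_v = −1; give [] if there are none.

(a, b) ≡ (-55, 4199) mod (ℚ^×)²; places V = {2, 3, 5, 7, 11, 13, 17, 19, 43, ∞}.
(a,b)_∞: sgn(-55)=−, sgn(4199)=+, so +1.
(a,b)_13: α=-2, u≡4; β=-1, v≡11 (mod 13); (4|13)=+1, (11|13)=-1; sign (−1)^0·+1^-1·-1^-2 = +1.
(a,b)_5: α=3, u≡1; β=4, v≡1 (mod 5); (1|5)=+1, (1|5)=+1; sign (−1)^0·+1^4·+1^3 = +1.
(a,b)_43: α=2, u≡23; β=2, v≡12 (mod 43); (23|43)=+1, (12|43)=-1; sign (−1)^0·+1^2·-1^2 = +1.
(a,b)_3: α=-6, u≡2; β=-6, v≡2 (mod 3); (2|3)=-1, (2|3)=-1; sign (−1)^0·-1^-6·-1^-6 = +1.
(a,b)_2: α=2, β=2; u≡1, v≡7 (mod 8); ε(u)ε(v)=0·1, αω(v)=2·0, βω(u)=2·0; sum ≡ 0  ⇒  +1.
(a,b)_7: α=-2, u≡4; β=-2, v≡3 (mod 7); (4|7)=+1, (3|7)=-1; sign (−1)^0·+1^-2·-1^-2 = +1.
(a,b)_11: α=3, u≡10; β=4, v≡7 (mod 11); (10|11)=-1, (7|11)=-1; sign (−1)^0·-1^4·-1^3 = -1.
(a,b)_17: α=0, u≡16; β=1, v≡2 (mod 17); (16|17)=+1, (2|17)=+1; sign (−1)^0·+1^1·+1^0 = +1.
(a,b)_19: α=0, u≡18; β=1, v≡14 (mod 19); (18|19)=-1, (14|19)=-1; sign (−1)^0·-1^1·-1^0 = -1.
Ram(-55, 4199) = {11, 19}; no ℚ_11-point on the conic.

[11, 19]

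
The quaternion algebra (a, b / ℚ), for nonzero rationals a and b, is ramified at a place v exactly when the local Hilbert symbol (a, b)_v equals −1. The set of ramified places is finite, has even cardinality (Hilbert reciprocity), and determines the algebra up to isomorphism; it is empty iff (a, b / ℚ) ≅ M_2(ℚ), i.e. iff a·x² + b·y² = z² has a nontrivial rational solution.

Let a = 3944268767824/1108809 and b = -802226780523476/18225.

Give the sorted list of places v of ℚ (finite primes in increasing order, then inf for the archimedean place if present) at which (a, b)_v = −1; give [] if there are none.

[29, 41]

Mod squares: a ≡ 1189, b ≡ -29. Check v ∈ {∞, 2, 3, 5, 7, 11, 13, 17, 29, 41}.
v=5: a=5^0·(≡1), b=5^-2·(≡1) mod 5; (1|5)=+1, (1|5)=+1; (−1)^{0·-2·2}·(+1)^-2·(+1)^0 = +1.
v=17: a=17^2·(≡9), b=17^2·(≡11) mod 17; (9|17)=+1, (11|17)=-1; (−1)^{2·2·8}·(+1)^2·(-1)^2 = +1.
v=13: a=13^-2·(≡11), b=13^0·(≡9) mod 13; (11|13)=-1, (9|13)=+1; (−1)^{-2·0·6}·(-1)^0·(+1)^-2 = +1.
v=29: a=29^1·(≡21), b=29^1·(≡24) mod 29; (21|29)=-1, (24|29)=+1; (−1)^{1·1·14}·(-1)^1·(+1)^1 = -1.
v=∞: 1189 > 0 and -29 < 0  ⇒  (a,b)_∞ = +1.
v=7: a=7^2·(≡6), b=7^6·(≡3) mod 7; (6|7)=-1, (3|7)=-1; (−1)^{2·6·3}·(-1)^6·(-1)^2 = +1.
v=3: a=3^-8·(≡1), b=3^-6·(≡1) mod 3; (1|3)=+1, (1|3)=+1; (−1)^{-8·-6·1}·(+1)^-6·(+1)^-8 = +1.
v=11: a=11^4·(≡1), b=11^2·(≡5) mod 11; (1|11)=+1, (5|11)=+1; (−1)^{4·2·5}·(+1)^2·(+1)^4 = +1.
v=41: a=41^1·(≡27), b=41^2·(≡28) mod 41; (27|41)=-1, (28|41)=-1; (−1)^{1·2·20}·(-1)^2·(-1)^1 = -1.
v=2: v_2(a)=4, v_2(b)=2; units ≡ 5, 3 (mod 8); ε·ε+αω+βω = 0·1+4·1+2·1 ≡ 0  ⇒  (a,b)_2 = +1.
(1189, -29 / ℚ) ramifies at {29, 41}: a division algebra.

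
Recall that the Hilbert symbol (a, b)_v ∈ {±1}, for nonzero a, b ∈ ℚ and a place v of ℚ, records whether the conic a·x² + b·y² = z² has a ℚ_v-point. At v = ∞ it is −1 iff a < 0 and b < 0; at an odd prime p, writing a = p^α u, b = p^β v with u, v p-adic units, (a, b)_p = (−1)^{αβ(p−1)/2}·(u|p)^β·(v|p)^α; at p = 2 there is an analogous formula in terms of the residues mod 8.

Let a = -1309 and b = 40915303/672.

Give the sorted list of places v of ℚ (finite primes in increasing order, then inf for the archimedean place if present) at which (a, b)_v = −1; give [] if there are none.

(a, b) ≡ (-1309, 10374) mod (ℚ^×)²; places V = {2, 3, 7, 11, 13, 17, 19, 37, ∞}.
(a,b)_37: α=0, u≡23; β=2, v≡17 (mod 37); (23|37)=-1, (17|37)=-1; sign (−1)^0·-1^2·-1^0 = +1.
(a,b)_13: α=0, u≡4; β=1, v≡2 (mod 13); (4|13)=+1, (2|13)=-1; sign (−1)^0·+1^1·-1^0 = +1.
(a,b)_2: α=0, β=-5; u≡3, v≡3 (mod 8); ε(u)ε(v)=1·1, αω(v)=0·1, βω(u)=-5·1; sum ≡ 0  ⇒  +1.
(a,b)_11: α=1, u≡2; β=2, v≡3 (mod 11); (2|11)=-1, (3|11)=+1; sign (−1)^0·-1^2·+1^1 = +1.
(a,b)_19: α=0, u≡2; β=1, v≡13 (mod 19); (2|19)=-1, (13|19)=-1; sign (−1)^0·-1^1·-1^0 = -1.
(a,b)_17: α=1, u≡8; β=0, v≡1 (mod 17); (8|17)=+1, (1|17)=+1; sign (−1)^0·+1^0·+1^1 = +1.
(a,b)_3: α=0, u≡2; β=-1, v≡2 (mod 3); (2|3)=-1, (2|3)=-1; sign (−1)^0·-1^-1·-1^0 = -1.
(a,b)_∞: sgn(-1309)=−, sgn(10374)=+, so +1.
(a,b)_7: α=1, u≡2; β=-1, v≡6 (mod 7); (2|7)=+1, (6|7)=-1; sign (−1)^1·+1^-1·-1^1 = +1.
(-1309, 10374 / ℚ) ramifies at {3, 19}: a division algebra.

[3, 19]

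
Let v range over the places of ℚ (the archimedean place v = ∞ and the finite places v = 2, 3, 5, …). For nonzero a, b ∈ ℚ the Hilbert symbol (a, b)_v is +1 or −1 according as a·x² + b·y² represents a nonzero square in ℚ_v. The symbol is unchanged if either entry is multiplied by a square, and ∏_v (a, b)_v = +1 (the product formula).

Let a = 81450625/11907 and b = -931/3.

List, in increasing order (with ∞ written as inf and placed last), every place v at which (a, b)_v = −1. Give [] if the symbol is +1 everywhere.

Mod squares: a ≡ 3, b ≡ -57. Check v ∈ {∞, 2, 3, 5, 7, 19}.
v=3: a=3^-5·(≡1), b=3^-1·(≡2) mod 3; (1|3)=+1, (2|3)=-1; (−1)^{-5·-1·1}·(+1)^-1·(-1)^-5 = +1.
v=2: v_2(a)=0, v_2(b)=0; units ≡ 3, 7 (mod 8); ε·ε+αω+βω = 1·1+0·0+0·1 ≡ 1  ⇒  (a,b)_2 = -1.
v=7: a=7^-2·(≡5), b=7^2·(≡3) mod 7; (5|7)=-1, (3|7)=-1; (−1)^{-2·2·3}·(-1)^2·(-1)^-2 = +1.
v=5: a=5^4·(≡3), b=5^0·(≡3) mod 5; (3|5)=-1, (3|5)=-1; (−1)^{4·0·2}·(-1)^0·(-1)^4 = +1.
v=∞: 3 > 0 and -57 < 0  ⇒  (a,b)_∞ = +1.
v=19: a=19^4·(≡13), b=19^1·(≡9) mod 19; (13|19)=-1, (9|19)=+1; (−1)^{4·1·9}·(-1)^1·(+1)^4 = -1.
|Ram(3, -57)| = 2, even; anisotropic at {2, 19}.

[2, 19]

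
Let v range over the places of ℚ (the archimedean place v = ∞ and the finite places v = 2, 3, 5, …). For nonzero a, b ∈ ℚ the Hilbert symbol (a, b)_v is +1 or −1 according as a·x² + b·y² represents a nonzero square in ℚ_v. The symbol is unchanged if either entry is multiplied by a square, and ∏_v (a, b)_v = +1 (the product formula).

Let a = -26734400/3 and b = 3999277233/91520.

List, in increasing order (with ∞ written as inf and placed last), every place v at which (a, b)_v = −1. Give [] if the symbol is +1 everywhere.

(a, b) ≡ (-1023, 310310) mod (ℚ^×)²; places V = {2, 3, 5, 7, 11, 13, 31, 53, ∞}.
(a,b)_7: α=2, u≡5; β=1, v≡6 (mod 7); (5|7)=-1, (6|7)=-1; sign (−1)^0·-1^1·-1^2 = -1.
(a,b)_2: α=6, β=-7; u≡1, v≡3 (mod 8); ε(u)ε(v)=0·1, αω(v)=6·1, βω(u)=-7·0; sum ≡ 0  ⇒  +1.
(a,b)_31: α=1, u≡17; β=1, v≡7 (mod 31); (17|31)=-1, (7|31)=+1; sign (−1)^1·-1^1·+1^1 = +1.
(a,b)_3: α=-1, u≡1; β=8, v≡2 (mod 3); (1|3)=+1, (2|3)=-1; sign (−1)^0·+1^8·-1^-1 = -1.
(a,b)_5: α=2, u≡3; β=-1, v≡2 (mod 5); (3|5)=-1, (2|5)=-1; sign (−1)^0·-1^-1·-1^2 = -1.
(a,b)_11: α=1, u≡2; β=-1, v≡7 (mod 11); (2|11)=-1, (7|11)=-1; sign (−1)^1·-1^-1·-1^1 = -1.
(a,b)_∞: sgn(-1023)=−, sgn(310310)=+, so +1.
(a,b)_13: α=0, u≡3; β=-1, v≡6 (mod 13); (3|13)=+1, (6|13)=-1; sign (−1)^0·+1^-1·-1^0 = +1.
(a,b)_53: α=0, u≡24; β=2, v≡5 (mod 53); (24|53)=+1, (5|53)=-1; sign (−1)^0·+1^2·-1^0 = +1.
(-1023, 310310 / ℚ) ramifies at {3, 5, 7, 11}: a division algebra.

[3, 5, 7, 11]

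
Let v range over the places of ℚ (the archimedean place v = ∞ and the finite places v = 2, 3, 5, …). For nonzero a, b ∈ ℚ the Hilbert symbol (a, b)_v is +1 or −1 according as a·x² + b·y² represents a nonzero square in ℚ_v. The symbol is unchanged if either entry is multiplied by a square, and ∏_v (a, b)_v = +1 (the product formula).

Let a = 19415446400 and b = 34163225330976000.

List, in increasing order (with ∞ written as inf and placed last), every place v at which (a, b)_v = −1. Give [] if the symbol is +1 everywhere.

[2, 3, 7, 19]

Mod squares: a ≡ 14, b ≡ 285. Check v ∈ {∞, 2, 3, 5, 7, 19}.
v=5: a=5^2·(≡1), b=5^3·(≡3) mod 5; (1|5)=+1, (3|5)=-1; (−1)^{2·3·2}·(+1)^3·(-1)^2 = +1.
v=7: a=7^5·(≡4), b=7^8·(≡3) mod 7; (4|7)=+1, (3|7)=-1; (−1)^{5·8·3}·(+1)^8·(-1)^5 = -1.
v=2: v_2(a)=7, v_2(b)=8; units ≡ 7, 5 (mod 8); ε·ε+αω+βω = 1·0+7·1+8·0 ≡ 1  ⇒  (a,b)_2 = -1.
v=∞: 14 > 0 and 285 > 0  ⇒  (a,b)_∞ = +1.
v=3: a=3^0·(≡2), b=3^3·(≡2) mod 3; (2|3)=-1, (2|3)=-1; (−1)^{0·3·1}·(-1)^3·(-1)^0 = -1.
v=19: a=19^2·(≡12), b=19^3·(≡10) mod 19; (12|19)=-1, (10|19)=-1; (−1)^{2·3·9}·(-1)^3·(-1)^2 = -1.
(14, 285 / ℚ) ramifies at {2, 3, 7, 19}: a division algebra.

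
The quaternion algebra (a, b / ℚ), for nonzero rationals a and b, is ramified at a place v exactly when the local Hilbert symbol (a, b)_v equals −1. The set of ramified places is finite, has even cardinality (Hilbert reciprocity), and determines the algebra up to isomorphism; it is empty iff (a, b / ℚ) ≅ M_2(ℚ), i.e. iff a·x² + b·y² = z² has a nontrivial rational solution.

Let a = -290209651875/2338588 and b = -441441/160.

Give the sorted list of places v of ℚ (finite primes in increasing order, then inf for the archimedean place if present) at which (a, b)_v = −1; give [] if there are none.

Mod squares: a ≡ -21, b ≡ -10010. Check v ∈ {∞, 2, 3, 5, 7, 11, 13, 17, 29}.
v=3: a=3^3·(≡2), b=3^2·(≡1) mod 3; (2|3)=-1, (1|3)=+1; (−1)^{3·2·1}·(-1)^2·(+1)^3 = +1.
v=17: a=17^-4·(≡16), b=17^0·(≡7) mod 17; (16|17)=+1, (7|17)=-1; (−1)^{-4·0·8}·(+1)^0·(-1)^-4 = +1.
v=7: a=7^-1·(≡2), b=7^3·(≡6) mod 7; (2|7)=+1, (6|7)=-1; (−1)^{-1·3·3}·(+1)^3·(-1)^-1 = +1.
v=5: a=5^4·(≡4), b=5^-1·(≡2) mod 5; (4|5)=+1, (2|5)=-1; (−1)^{4·-1·2}·(+1)^-1·(-1)^4 = +1.
v=2: v_2(a)=-2, v_2(b)=-5; units ≡ 3, 3 (mod 8); ε·ε+αω+βω = 1·1+-2·1+-5·1 ≡ 0  ⇒  (a,b)_2 = +1.
v=11: a=11^2·(≡9), b=11^1·(≡5) mod 11; (9|11)=+1, (5|11)=+1; (−1)^{2·1·5}·(+1)^1·(+1)^2 = +1.
v=∞: -21 < 0 and -10010 < 0  ⇒  (a,b)_∞ = -1.
v=29: a=29^2·(≡17), b=29^0·(≡23) mod 29; (17|29)=-1, (23|29)=+1; (−1)^{2·0·14}·(-1)^0·(+1)^2 = +1.
v=13: a=13^2·(≡11), b=13^1·(≡3) mod 13; (11|13)=-1, (3|13)=+1; (−1)^{2·1·6}·(-1)^1·(+1)^2 = -1.
Ram(-21, -10010) = {13, ∞}; no ℚ_13-point on the conic.

[13, inf]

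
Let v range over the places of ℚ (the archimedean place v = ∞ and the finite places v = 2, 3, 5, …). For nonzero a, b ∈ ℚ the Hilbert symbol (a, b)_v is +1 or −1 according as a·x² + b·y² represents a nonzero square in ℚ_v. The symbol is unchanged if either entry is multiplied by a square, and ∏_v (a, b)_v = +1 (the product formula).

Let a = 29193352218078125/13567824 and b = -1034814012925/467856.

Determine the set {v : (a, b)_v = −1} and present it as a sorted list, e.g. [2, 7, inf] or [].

Mod squares: a ≡ 2233, b ≡ -493. Check v ∈ {∞, 2, 3, 5, 7, 11, 17, 19, 29}.
v=29: a=29^-1·(≡2), b=29^1·(≡19) mod 29; (2|29)=-1, (19|29)=-1; (−1)^{-1·1·14}·(-1)^1·(-1)^-1 = +1.
v=17: a=17^4·(≡5), b=17^3·(≡3) mod 17; (5|17)=-1, (3|17)=-1; (−1)^{4·3·8}·(-1)^3·(-1)^4 = -1.
v=2: v_2(a)=-4, v_2(b)=-4; units ≡ 1, 3 (mod 8); ε·ε+αω+βω = 0·1+-4·1+-4·0 ≡ 0  ⇒  (a,b)_2 = +1.
v=11: a=11^3·(≡9), b=11^2·(≡8) mod 11; (9|11)=+1, (8|11)=-1; (−1)^{3·2·5}·(+1)^2·(-1)^3 = -1.
v=3: a=3^-4·(≡1), b=3^-4·(≡2) mod 3; (1|3)=+1, (2|3)=-1; (−1)^{-4·-4·1}·(+1)^-4·(-1)^-4 = +1.
v=5: a=5^6·(≡3), b=5^2·(≡3) mod 5; (3|5)=-1, (3|5)=-1; (−1)^{6·2·2}·(-1)^2·(-1)^6 = +1.
v=∞: 2233 > 0 and -493 < 0  ⇒  (a,b)_∞ = +1.
v=19: a=19^-2·(≡8), b=19^-2·(≡9) mod 19; (8|19)=-1, (9|19)=+1; (−1)^{-2·-2·9}·(-1)^-2·(+1)^-2 = +1.
v=7: a=7^5·(≡1), b=7^4·(≡2) mod 7; (1|7)=+1, (2|7)=+1; (−1)^{5·4·3}·(+1)^4·(+1)^5 = +1.
|Ram(2233, -493)| = 2, even; anisotropic at {11, 17}.

[11, 17]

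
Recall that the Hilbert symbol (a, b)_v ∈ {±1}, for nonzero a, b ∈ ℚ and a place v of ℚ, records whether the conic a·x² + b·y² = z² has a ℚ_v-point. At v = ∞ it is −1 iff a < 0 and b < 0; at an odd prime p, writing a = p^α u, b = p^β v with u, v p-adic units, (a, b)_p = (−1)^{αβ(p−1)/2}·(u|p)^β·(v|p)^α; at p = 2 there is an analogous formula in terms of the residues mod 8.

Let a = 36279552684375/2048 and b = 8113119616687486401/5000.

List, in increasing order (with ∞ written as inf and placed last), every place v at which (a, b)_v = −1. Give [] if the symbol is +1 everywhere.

Mod squares: a ≡ 110, b ≡ 9282. Check v ∈ {∞, 2, 3, 5, 7, 11, 13, 17}.
v=2: v_2(a)=-11, v_2(b)=-3; units ≡ 7, 1 (mod 8); ε·ε+αω+βω = 1·0+-11·0+-3·0 ≡ 0  ⇒  (a,b)_2 = +1.
v=5: a=5^5·(≡3), b=5^-4·(≡2) mod 5; (3|5)=-1, (2|5)=-1; (−1)^{5·-4·2}·(-1)^-4·(-1)^5 = -1.
v=17: a=17^2·(≡4), b=17^3·(≡9) mod 17; (4|17)=+1, (9|17)=+1; (−1)^{2·3·8}·(+1)^3·(+1)^2 = +1.
v=∞: 110 > 0 and 9282 > 0  ⇒  (a,b)_∞ = +1.
v=11: a=11^1·(≡8), b=11^2·(≡5) mod 11; (8|11)=-1, (5|11)=+1; (−1)^{1·2·5}·(-1)^2·(+1)^1 = +1.
v=13: a=13^2·(≡2), b=13^5·(≡3) mod 13; (2|13)=-1, (3|13)=+1; (−1)^{2·5·6}·(-1)^5·(+1)^2 = -1.
v=3: a=3^2·(≡2), b=3^7·(≡1) mod 3; (2|3)=-1, (1|3)=+1; (−1)^{2·7·1}·(-1)^7·(+1)^2 = -1.
v=7: a=7^4·(≡5), b=7^5·(≡3) mod 7; (5|7)=-1, (3|7)=-1; (−1)^{4·5·3}·(-1)^5·(-1)^4 = -1.
Ram(110, 9282) = {3, 5, 7, 13}; no ℚ_3-point on the conic.

[3, 5, 7, 13]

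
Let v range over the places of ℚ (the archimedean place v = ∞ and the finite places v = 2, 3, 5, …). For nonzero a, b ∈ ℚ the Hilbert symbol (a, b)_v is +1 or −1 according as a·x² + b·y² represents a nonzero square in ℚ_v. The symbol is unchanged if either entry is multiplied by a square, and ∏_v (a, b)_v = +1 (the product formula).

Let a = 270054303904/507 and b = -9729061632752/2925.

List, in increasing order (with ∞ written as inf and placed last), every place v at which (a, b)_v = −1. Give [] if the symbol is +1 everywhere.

[2, 7, 11, 13]

(a, b) ≡ (462, -19019) mod (ℚ^×)²; places V = {2, 3, 5, 7, 11, 13, 19, 29, 37, ∞}.
(a,b)_7: α=1, u≡6; β=1, v≡3 (mod 7); (6|7)=-1, (3|7)=-1; sign (−1)^1·-1^1·-1^1 = -1.
(a,b)_29: α=2, u≡19; β=2, v≡25 (mod 29); (19|29)=-1, (25|29)=+1; sign (−1)^0·-1^2·+1^2 = +1.
(a,b)_19: α=4, u≡5; β=3, v≡4 (mod 19); (5|19)=+1, (4|19)=+1; sign (−1)^0·+1^3·+1^4 = +1.
(a,b)_5: α=0, u≡2; β=-2, v≡4 (mod 5); (2|5)=-1, (4|5)=+1; sign (−1)^0·-1^-2·+1^0 = +1.
(a,b)_11: α=1, u≡3; β=1, v≡3 (mod 11); (3|11)=+1, (3|11)=+1; sign (−1)^1·+1^1·+1^1 = -1.
(a,b)_3: α=-1, u≡1; β=-2, v≡1 (mod 3); (1|3)=+1, (1|3)=+1; sign (−1)^0·+1^-2·+1^-1 = +1.
(a,b)_37: α=0, u≡29; β=2, v≡30 (mod 37); (29|37)=-1, (30|37)=+1; sign (−1)^0·-1^2·+1^0 = +1.
(a,b)_∞: sgn(462)=+, sgn(-19019)=−, so +1.
(a,b)_2: α=5, β=4; u≡7, v≡5 (mod 8); ε(u)ε(v)=1·0, αω(v)=5·1, βω(u)=4·0; sum ≡ 1  ⇒  -1.
(a,b)_13: α=-2, u≡7; β=-1, v≡8 (mod 13); (7|13)=-1, (8|13)=-1; sign (−1)^0·-1^-1·-1^-2 = -1.
|Ram(462, -19019)| = 4, even; anisotropic at {2, 7, 11, 13}.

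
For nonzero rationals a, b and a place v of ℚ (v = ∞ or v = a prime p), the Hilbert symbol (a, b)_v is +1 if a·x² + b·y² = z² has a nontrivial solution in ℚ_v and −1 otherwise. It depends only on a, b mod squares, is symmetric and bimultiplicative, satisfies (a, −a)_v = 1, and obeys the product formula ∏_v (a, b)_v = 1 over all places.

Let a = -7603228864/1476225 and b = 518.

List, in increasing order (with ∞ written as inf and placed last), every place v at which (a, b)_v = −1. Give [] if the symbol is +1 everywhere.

[2, 37]

Mod squares: a ≡ -1771, b ≡ 518. Check v ∈ {∞, 2, 3, 5, 7, 11, 23, 37}.
v=11: a=11^1·(≡3), b=11^0·(≡1) mod 11; (3|11)=+1, (1|11)=+1; (−1)^{1·0·5}·(+1)^0·(+1)^1 = +1.
v=2: v_2(a)=6, v_2(b)=1; units ≡ 5, 3 (mod 8); ε·ε+αω+βω = 0·1+6·1+1·1 ≡ 1  ⇒  (a,b)_2 = -1.
v=5: a=5^-2·(≡4), b=5^0·(≡3) mod 5; (4|5)=+1, (3|5)=-1; (−1)^{-2·0·2}·(+1)^0·(-1)^-2 = +1.
v=23: a=23^1·(≡21), b=23^0·(≡12) mod 23; (21|23)=-1, (12|23)=+1; (−1)^{1·0·11}·(-1)^0·(+1)^1 = +1.
v=7: a=7^3·(≡5), b=7^1·(≡4) mod 7; (5|7)=-1, (4|7)=+1; (−1)^{3·1·3}·(-1)^1·(+1)^3 = +1.
v=3: a=3^-10·(≡2), b=3^0·(≡2) mod 3; (2|3)=-1, (2|3)=-1; (−1)^{-10·0·1}·(-1)^0·(-1)^-10 = +1.
v=37: a=37^2·(≡8), b=37^1·(≡14) mod 37; (8|37)=-1, (14|37)=-1; (−1)^{2·1·18}·(-1)^1·(-1)^2 = -1.
v=∞: -1771 < 0 and 518 > 0  ⇒  (a,b)_∞ = +1.
(-1771, 518 / ℚ) ramifies at {2, 37}: a division algebra.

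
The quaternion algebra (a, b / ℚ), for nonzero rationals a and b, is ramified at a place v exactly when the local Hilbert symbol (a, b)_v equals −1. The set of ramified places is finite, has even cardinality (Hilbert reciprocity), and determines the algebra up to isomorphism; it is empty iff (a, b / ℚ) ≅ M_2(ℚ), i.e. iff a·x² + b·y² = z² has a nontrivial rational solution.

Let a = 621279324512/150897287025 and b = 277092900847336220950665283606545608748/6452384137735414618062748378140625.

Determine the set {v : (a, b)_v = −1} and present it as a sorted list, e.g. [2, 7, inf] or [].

[3, 13]

Mod squares: a ≡ 3542, b ≡ 9867. Check v ∈ {∞, 2, 3, 5, 7, 11, 13, 17, 19, 23, 29, 37, 43, 47}.
v=19: a=19^-2·(≡8), b=19^-6·(≡7) mod 19; (8|19)=-1, (7|19)=+1; (−1)^{-2·-6·9}·(-1)^-6·(+1)^-2 = +1.
v=23: a=23^1·(≡4), b=23^3·(≡5) mod 23; (4|23)=+1, (5|23)=-1; (−1)^{1·3·11}·(+1)^3·(-1)^1 = +1.
v=∞: 3542 > 0 and 9867 > 0  ⇒  (a,b)_∞ = +1.
v=29: a=29^-2·(≡7), b=29^-6·(≡16) mod 29; (7|29)=+1, (16|29)=+1; (−1)^{-2·-6·14}·(+1)^-6·(+1)^-2 = +1.
v=43: a=43^2·(≡16), b=43^6·(≡33) mod 43; (16|43)=+1, (33|43)=-1; (−1)^{2·6·21}·(+1)^6·(-1)^2 = +1.
v=2: v_2(a)=5, v_2(b)=2; units ≡ 3, 3 (mod 8); ε·ε+αω+βω = 1·1+5·1+2·1 ≡ 0  ⇒  (a,b)_2 = +1.
v=5: a=5^-2·(≡2), b=5^-6·(≡3) mod 5; (2|5)=-1, (3|5)=-1; (−1)^{-2·-6·2}·(-1)^-6·(-1)^-2 = +1.
v=37: a=37^0·(≡4), b=37^-2·(≡36) mod 37; (4|37)=+1, (36|37)=+1; (−1)^{0·-2·18}·(+1)^-2·(+1)^0 = +1.
v=3: a=3^-2·(≡2), b=3^1·(≡1) mod 3; (2|3)=-1, (1|3)=+1; (−1)^{-2·1·1}·(-1)^1·(+1)^-2 = -1.
v=47: a=47^-2·(≡4), b=47^-6·(≡20) mod 47; (4|47)=+1, (20|47)=-1; (−1)^{-2·-6·23}·(+1)^-6·(-1)^-2 = +1.
v=17: a=17^0·(≡5), b=17^6·(≡10) mod 17; (5|17)=-1, (10|17)=-1; (−1)^{0·6·8}·(-1)^6·(-1)^0 = +1.
v=7: a=7^3·(≡4), b=7^4·(≡4) mod 7; (4|7)=+1, (4|7)=+1; (−1)^{3·4·3}·(+1)^4·(+1)^3 = +1.
v=11: a=11^3·(≡9), b=11^9·(≡6) mod 11; (9|11)=+1, (6|11)=-1; (−1)^{3·9·5}·(+1)^9·(-1)^3 = +1.
v=13: a=13^0·(≡7), b=13^3·(≡8) mod 13; (7|13)=-1, (8|13)=-1; (−1)^{0·3·6}·(-1)^3·(-1)^0 = -1.
Ram(3542, 9867) = {3, 13}; no ℚ_3-point on the conic.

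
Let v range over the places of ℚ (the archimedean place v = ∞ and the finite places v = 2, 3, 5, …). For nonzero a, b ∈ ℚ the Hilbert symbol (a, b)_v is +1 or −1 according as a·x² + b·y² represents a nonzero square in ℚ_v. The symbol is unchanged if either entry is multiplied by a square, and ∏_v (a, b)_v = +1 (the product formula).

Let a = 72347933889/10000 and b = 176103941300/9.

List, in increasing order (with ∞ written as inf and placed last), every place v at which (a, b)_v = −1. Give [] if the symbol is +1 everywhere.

(a, b) ≡ (7381689, 6293) mod (ℚ^×)²; places V = {2, 3, 5, 7, 11, 17, 23, 29, 31, ∞}.
(a,b)_29: α=1, u≡19; β=1, v≡21 (mod 29); (19|29)=-1, (21|29)=-1; sign (−1)^0·-1^1·-1^1 = +1.
(a,b)_5: α=-4, u≡4; β=2, v≡3 (mod 5); (4|5)=+1, (3|5)=-1; sign (−1)^0·+1^2·-1^-4 = +1.
(a,b)_7: α=1, u≡3; β=1, v≡6 (mod 7); (3|7)=-1, (6|7)=-1; sign (−1)^1·-1^1·-1^1 = -1.
(a,b)_2: α=-4, β=2; u≡1, v≡5 (mod 8); ε(u)ε(v)=0·0, αω(v)=-4·1, βω(u)=2·0; sum ≡ 0  ⇒  +1.
(a,b)_23: α=1, u≡4; β=4, v≡15 (mod 23); (4|23)=+1, (15|23)=-1; sign (−1)^0·+1^4·-1^1 = -1.
(a,b)_3: α=5, u≡2; β=-2, v≡2 (mod 3); (2|3)=-1, (2|3)=-1; sign (−1)^0·-1^-2·-1^5 = -1.
(a,b)_31: α=1, u≡16; β=1, v≡15 (mod 31); (16|31)=+1, (15|31)=-1; sign (−1)^1·+1^1·-1^1 = +1.
(a,b)_17: α=1, u≡11; β=0, v≡3 (mod 17); (11|17)=-1, (3|17)=-1; sign (−1)^0·-1^0·-1^1 = -1.
(a,b)_11: α=2, u≡6; β=0, v≡5 (mod 11); (6|11)=-1, (5|11)=+1; sign (−1)^0·-1^0·+1^2 = +1.
(a,b)_∞: sgn(7381689)=+, sgn(6293)=+, so +1.
Ram(7381689, 6293) = {3, 7, 17, 23}; no ℚ_3-point on the conic.

[3, 7, 17, 23]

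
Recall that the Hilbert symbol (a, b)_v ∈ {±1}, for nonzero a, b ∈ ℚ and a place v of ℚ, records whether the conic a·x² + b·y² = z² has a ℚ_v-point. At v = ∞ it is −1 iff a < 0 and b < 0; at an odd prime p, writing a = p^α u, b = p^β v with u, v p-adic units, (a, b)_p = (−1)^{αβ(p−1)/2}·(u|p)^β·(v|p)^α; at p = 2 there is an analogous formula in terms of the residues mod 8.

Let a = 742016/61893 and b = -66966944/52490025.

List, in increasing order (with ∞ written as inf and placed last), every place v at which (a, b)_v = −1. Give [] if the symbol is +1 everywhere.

[2, 11, 13, 31]

(a, b) ≡ (150722, -11594) mod (ℚ^×)²; places V = {2, 3, 5, 7, 11, 13, 17, 19, 23, 31, ∞}.
(a,b)_3: α=-2, u≡2; β=-4, v≡1 (mod 3); (2|3)=-1, (1|3)=+1; sign (−1)^0·-1^-4·+1^-2 = +1.
(a,b)_23: α=-2, u≡18; β=-2, v≡21 (mod 23); (18|23)=+1, (21|23)=-1; sign (−1)^0·+1^-2·-1^-2 = +1.
(a,b)_2: α=7, β=5; u≡1, v≡3 (mod 8); ε(u)ε(v)=0·1, αω(v)=7·1, βω(u)=5·0; sum ≡ 1  ⇒  -1.
(a,b)_31: α=1, u≡13; β=1, v≡12 (mod 31); (13|31)=-1, (12|31)=-1; sign (−1)^1·-1^1·-1^1 = -1.
(a,b)_13: α=-1, u≡5; β=0, v≡7 (mod 13); (5|13)=-1, (7|13)=-1; sign (−1)^0·-1^0·-1^-1 = -1.
(a,b)_11: α=1, u≡10; β=1, v≡7 (mod 11); (10|11)=-1, (7|11)=-1; sign (−1)^1·-1^1·-1^1 = -1.
(a,b)_19: α=0, u≡18; β=2, v≡13 (mod 19); (18|19)=-1, (13|19)=-1; sign (−1)^0·-1^2·-1^0 = +1.
(a,b)_∞: sgn(150722)=+, sgn(-11594)=−, so +1.
(a,b)_17: α=1, u≡2; β=1, v≡16 (mod 17); (2|17)=+1, (16|17)=+1; sign (−1)^0·+1^1·+1^1 = +1.
(a,b)_7: α=0, u≡5; β=-2, v≡5 (mod 7); (5|7)=-1, (5|7)=-1; sign (−1)^0·-1^-2·-1^0 = +1.
(a,b)_5: α=0, u≡2; β=-2, v≡1 (mod 5); (2|5)=-1, (1|5)=+1; sign (−1)^0·-1^-2·+1^0 = +1.
(150722, -11594 / ℚ) ramifies at {2, 11, 13, 31}: a division algebra.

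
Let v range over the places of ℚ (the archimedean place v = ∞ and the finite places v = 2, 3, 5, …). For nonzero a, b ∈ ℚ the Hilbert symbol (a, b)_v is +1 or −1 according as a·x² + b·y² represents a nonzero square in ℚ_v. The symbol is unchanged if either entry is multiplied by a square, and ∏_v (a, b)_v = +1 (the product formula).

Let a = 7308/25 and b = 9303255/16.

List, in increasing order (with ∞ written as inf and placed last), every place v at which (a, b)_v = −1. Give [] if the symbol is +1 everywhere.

(a, b) ≡ (203, 114855) mod (ℚ^×)²; places V = {2, 3, 5, 7, 13, 19, 29, 31, ∞}.
(a,b)_2: α=2, β=-4; u≡3, v≡7 (mod 8); ε(u)ε(v)=1·1, αω(v)=2·0, βω(u)=-4·1; sum ≡ 1  ⇒  -1.
(a,b)_5: α=-2, u≡3; β=1, v≡1 (mod 5); (3|5)=-1, (1|5)=+1; sign (−1)^0·-1^1·+1^-2 = -1.
(a,b)_31: α=0, u≡22; β=1, v≡19 (mod 31); (22|31)=-1, (19|31)=+1; sign (−1)^0·-1^1·+1^0 = -1.
(a,b)_13: α=0, u≡11; β=1, v≡8 (mod 13); (11|13)=-1, (8|13)=-1; sign (−1)^0·-1^1·-1^0 = -1.
(a,b)_7: α=1, u≡2; β=0, v≡5 (mod 7); (2|7)=+1, (5|7)=-1; sign (−1)^0·+1^0·-1^1 = -1.
(a,b)_29: α=1, u≡24; β=0, v≡27 (mod 29); (24|29)=+1, (27|29)=-1; sign (−1)^0·+1^0·-1^1 = -1.
(a,b)_19: α=0, u≡2; β=1, v≡14 (mod 19); (2|19)=-1, (14|19)=-1; sign (−1)^0·-1^1·-1^0 = -1.
(a,b)_3: α=2, u≡2; β=5, v≡2 (mod 3); (2|3)=-1, (2|3)=-1; sign (−1)^0·-1^5·-1^2 = -1.
(a,b)_∞: sgn(203)=+, sgn(114855)=+, so +1.
|Ram(203, 114855)| = 8, even; anisotropic at {2, 3, 5, 7, 13, 19, 29, 31}.

[2, 3, 5, 7, 13, 19, 29, 31]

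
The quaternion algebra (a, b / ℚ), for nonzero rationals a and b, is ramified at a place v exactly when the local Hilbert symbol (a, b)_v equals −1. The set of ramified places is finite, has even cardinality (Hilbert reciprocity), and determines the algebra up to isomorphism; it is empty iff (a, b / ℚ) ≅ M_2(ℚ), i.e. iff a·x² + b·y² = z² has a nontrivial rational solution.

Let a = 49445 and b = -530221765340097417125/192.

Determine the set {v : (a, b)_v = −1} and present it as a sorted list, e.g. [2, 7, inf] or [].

[3, 11]

(a, b) ≡ (49445, -33495) mod (ℚ^×)²; places V = {2, 3, 5, 7, 11, 19, 29, 31, ∞}.
(a,b)_5: α=1, u≡4; β=3, v≡4 (mod 5); (4|5)=+1, (4|5)=+1; sign (−1)^0·+1^3·+1^1 = +1.
(a,b)_11: α=1, u≡7; β=3, v≡8 (mod 11); (7|11)=-1, (8|11)=-1; sign (−1)^1·-1^3·-1^1 = -1.
(a,b)_29: α=1, u≡23; β=1, v≡24 (mod 29); (23|29)=+1, (24|29)=+1; sign (−1)^0·+1^1·+1^1 = +1.
(a,b)_19: α=0, u≡7; β=2, v≡2 (mod 19); (7|19)=+1, (2|19)=-1; sign (−1)^0·+1^2·-1^0 = +1.
(a,b)_31: α=1, u≡14; β=6, v≡25 (mod 31); (14|31)=+1, (25|31)=+1; sign (−1)^0·+1^6·+1^1 = +1.
(a,b)_7: α=0, u≡4; β=3, v≡6 (mod 7); (4|7)=+1, (6|7)=-1; sign (−1)^0·+1^3·-1^0 = +1.
(a,b)_2: α=0, β=-6; u≡5, v≡1 (mod 8); ε(u)ε(v)=0·0, αω(v)=0·0, βω(u)=-6·1; sum ≡ 0  ⇒  +1.
(a,b)_3: α=0, u≡2; β=-1, v≡1 (mod 3); (2|3)=-1, (1|3)=+1; sign (−1)^0·-1^-1·+1^0 = -1.
(a,b)_∞: sgn(49445)=+, sgn(-33495)=−, so +1.
(49445, -33495 / ℚ) ramifies at {3, 11}: a division algebra.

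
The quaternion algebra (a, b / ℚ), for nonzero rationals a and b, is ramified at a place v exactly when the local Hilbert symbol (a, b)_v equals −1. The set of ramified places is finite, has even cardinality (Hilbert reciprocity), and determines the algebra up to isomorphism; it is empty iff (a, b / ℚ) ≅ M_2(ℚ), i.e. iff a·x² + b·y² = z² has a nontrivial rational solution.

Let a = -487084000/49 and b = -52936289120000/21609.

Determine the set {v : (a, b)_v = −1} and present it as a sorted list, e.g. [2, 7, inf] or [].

[5, 13, 29, inf]

(a, b) ≡ (-1217710, -5423) mod (ℚ^×)²; places V = {2, 3, 5, 7, 11, 13, 17, 19, 29, ∞}.
(a,b)_7: α=-2, u≡3; β=-4, v≡4 (mod 7); (3|7)=-1, (4|7)=+1; sign (−1)^0·-1^-4·+1^-2 = +1.
(a,b)_3: α=0, u≡2; β=-2, v≡1 (mod 3); (2|3)=-1, (1|3)=+1; sign (−1)^0·-1^-2·+1^0 = +1.
(a,b)_2: α=5, β=8; u≡1, v≡1 (mod 8); ε(u)ε(v)=0·0, αω(v)=5·0, βω(u)=8·0; sum ≡ 0  ⇒  +1.
(a,b)_5: α=3, u≡2; β=4, v≡2 (mod 5); (2|5)=-1, (2|5)=-1; sign (−1)^0·-1^4·-1^3 = -1.
(a,b)_∞: sgn(-1217710)=−, sgn(-5423)=−, so -1.
(a,b)_11: α=0, u≡3; β=1, v≡6 (mod 11); (3|11)=+1, (6|11)=-1; sign (−1)^0·+1^1·-1^0 = +1.
(a,b)_17: α=1, u≡15; β=1, v≡15 (mod 17); (15|17)=+1, (15|17)=+1; sign (−1)^0·+1^1·+1^1 = +1.
(a,b)_13: α=1, u≡8; β=2, v≡5 (mod 13); (8|13)=-1, (5|13)=-1; sign (−1)^0·-1^2·-1^1 = -1.
(a,b)_29: α=1, u≡11; β=1, v≡7 (mod 29); (11|29)=-1, (7|29)=+1; sign (−1)^0·-1^1·+1^1 = -1.
(a,b)_19: α=1, u≡17; β=2, v≡9 (mod 19); (17|19)=+1, (9|19)=+1; sign (−1)^0·+1^2·+1^1 = +1.
(-1217710, -5423 / ℚ) ramifies at {5, 13, 29, ∞}: a division algebra.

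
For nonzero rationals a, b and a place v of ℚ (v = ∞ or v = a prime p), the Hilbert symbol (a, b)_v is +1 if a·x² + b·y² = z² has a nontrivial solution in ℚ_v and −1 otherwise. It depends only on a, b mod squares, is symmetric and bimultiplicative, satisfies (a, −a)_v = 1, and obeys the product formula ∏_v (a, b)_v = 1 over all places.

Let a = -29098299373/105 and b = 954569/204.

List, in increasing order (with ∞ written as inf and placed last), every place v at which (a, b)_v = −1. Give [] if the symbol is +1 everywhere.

Mod squares: a ≡ -1365, b ≡ 8211. Check v ∈ {∞, 2, 3, 5, 7, 11, 13, 17, 23}.
v=∞: -1365 < 0 and 8211 > 0  ⇒  (a,b)_∞ = +1.
v=5: a=5^-1·(≡2), b=5^0·(≡1) mod 5; (2|5)=-1, (1|5)=+1; (−1)^{-1·0·2}·(-1)^0·(+1)^-1 = +1.
v=7: a=7^-1·(≡4), b=7^3·(≡4) mod 7; (4|7)=+1, (4|7)=+1; (−1)^{-1·3·3}·(+1)^3·(+1)^-1 = -1.
v=13: a=13^1·(≡10), b=13^0·(≡2) mod 13; (10|13)=+1, (2|13)=-1; (−1)^{1·0·6}·(+1)^0·(-1)^1 = -1.
v=3: a=3^-1·(≡1), b=3^-1·(≡1) mod 3; (1|3)=+1, (1|3)=+1; (−1)^{-1·-1·1}·(+1)^-1·(+1)^-1 = -1.
v=23: a=23^2·(≡15), b=23^1·(≡4) mod 23; (15|23)=-1, (4|23)=+1; (−1)^{2·1·11}·(-1)^1·(+1)^2 = -1.
v=2: v_2(a)=0, v_2(b)=-2; units ≡ 3, 3 (mod 8); ε·ε+αω+βω = 1·1+0·1+-2·1 ≡ 1  ⇒  (a,b)_2 = -1.
v=11: a=11^4·(≡10), b=11^2·(≡4) mod 11; (10|11)=-1, (4|11)=+1; (−1)^{4·2·5}·(-1)^2·(+1)^4 = +1.
v=17: a=17^2·(≡5), b=17^-1·(≡3) mod 17; (5|17)=-1, (3|17)=-1; (−1)^{2·-1·8}·(-1)^-1·(-1)^2 = -1.
Ram(-1365, 8211) = {2, 3, 7, 13, 17, 23}; no ℚ_2-point on the conic.

[2, 3, 7, 13, 17, 23]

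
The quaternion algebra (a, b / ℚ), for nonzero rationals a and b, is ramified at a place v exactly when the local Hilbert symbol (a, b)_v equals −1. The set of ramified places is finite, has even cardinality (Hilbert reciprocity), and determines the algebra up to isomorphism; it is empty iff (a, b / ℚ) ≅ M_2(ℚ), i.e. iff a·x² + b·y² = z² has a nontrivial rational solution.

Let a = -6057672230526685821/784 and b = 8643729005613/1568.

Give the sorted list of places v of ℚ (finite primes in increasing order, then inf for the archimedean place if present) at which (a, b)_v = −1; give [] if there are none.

(a, b) ≡ (-901, 1262872234) mod (ℚ^×)²; places V = {2, 3, 7, 13, 17, 31, 37, 47, 53, ∞}.
(a,b)_53: α=1, u≡6; β=1, v≡28 (mod 53); (6|53)=+1, (28|53)=+1; sign (−1)^0·+1^1·+1^1 = +1.
(a,b)_2: α=-4, β=-5; u≡3, v≡5 (mod 8); ε(u)ε(v)=1·0, αω(v)=-4·1, βω(u)=-5·1; sum ≡ 1  ⇒  -1.
(a,b)_3: α=4, u≡2; β=4, v≡1 (mod 3); (2|3)=-1, (1|3)=+1; sign (−1)^0·-1^4·+1^4 = +1.
(a,b)_47: α=2, u≡38; β=1, v≡18 (mod 47); (38|47)=-1, (18|47)=+1; sign (−1)^0·-1^1·+1^2 = -1.
(a,b)_17: α=1, u≡16; β=1, v≡1 (mod 17); (16|17)=+1, (1|17)=+1; sign (−1)^0·+1^1·+1^1 = +1.
(a,b)_31: α=2, u≡23; β=1, v≡16 (mod 31); (23|31)=-1, (16|31)=+1; sign (−1)^0·-1^1·+1^2 = -1.
(a,b)_13: α=4, u≡1; β=3, v≡10 (mod 13); (1|13)=+1, (10|13)=+1; sign (−1)^0·+1^3·+1^4 = +1.
(a,b)_∞: sgn(-901)=−, sgn(1262872234)=+, so +1.
(a,b)_37: α=2, u≡22; β=1, v≡16 (mod 37); (22|37)=-1, (16|37)=+1; sign (−1)^0·-1^1·+1^2 = -1.
(a,b)_7: α=-2, u≡2; β=-2, v≡4 (mod 7); (2|7)=+1, (4|7)=+1; sign (−1)^0·+1^-2·+1^-2 = +1.
(-901, 1262872234 / ℚ) ramifies at {2, 31, 37, 47}: a division algebra.

[2, 31, 37, 47]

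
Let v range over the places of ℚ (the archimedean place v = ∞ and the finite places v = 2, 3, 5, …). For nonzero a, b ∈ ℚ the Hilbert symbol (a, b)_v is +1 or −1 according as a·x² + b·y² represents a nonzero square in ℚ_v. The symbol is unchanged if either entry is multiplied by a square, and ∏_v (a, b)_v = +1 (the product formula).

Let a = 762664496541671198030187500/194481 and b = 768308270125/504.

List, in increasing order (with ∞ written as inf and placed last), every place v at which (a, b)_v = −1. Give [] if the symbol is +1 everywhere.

[5, 17]

(a, b) ≡ (323, 14630) mod (ℚ^×)²; places V = {2, 3, 5, 7, 11, 17, 19, 29, ∞}.
(a,b)_7: α=-4, u≡2; β=-1, v≡2 (mod 7); (2|7)=+1, (2|7)=+1; sign (−1)^0·+1^-1·+1^-4 = +1.
(a,b)_11: α=6, u≡3; β=3, v≡2 (mod 11); (3|11)=+1, (2|11)=-1; sign (−1)^0·+1^3·-1^6 = +1.
(a,b)_17: α=5, u≡9; β=2, v≡5 (mod 17); (9|17)=+1, (5|17)=-1; sign (−1)^0·+1^2·-1^5 = -1.
(a,b)_29: α=4, u≡7; β=2, v≡15 (mod 29); (7|29)=+1, (15|29)=-1; sign (−1)^0·+1^2·-1^4 = +1.
(a,b)_5: α=6, u≡2; β=3, v≡4 (mod 5); (2|5)=-1, (4|5)=+1; sign (−1)^0·-1^3·+1^6 = -1.
(a,b)_∞: sgn(323)=+, sgn(14630)=+, so +1.
(a,b)_3: α=-4, u≡2; β=-2, v≡2 (mod 3); (2|3)=-1, (2|3)=-1; sign (−1)^0·-1^-2·-1^-4 = +1.
(a,b)_2: α=2, β=-3; u≡3, v≡3 (mod 8); ε(u)ε(v)=1·1, αω(v)=2·1, βω(u)=-3·1; sum ≡ 0  ⇒  +1.
(a,b)_19: α=3, u≡6; β=1, v≡3 (mod 19); (6|19)=+1, (3|19)=-1; sign (−1)^1·+1^1·-1^3 = +1.
Ram(323, 14630) = {5, 17}; no ℚ_5-point on the conic.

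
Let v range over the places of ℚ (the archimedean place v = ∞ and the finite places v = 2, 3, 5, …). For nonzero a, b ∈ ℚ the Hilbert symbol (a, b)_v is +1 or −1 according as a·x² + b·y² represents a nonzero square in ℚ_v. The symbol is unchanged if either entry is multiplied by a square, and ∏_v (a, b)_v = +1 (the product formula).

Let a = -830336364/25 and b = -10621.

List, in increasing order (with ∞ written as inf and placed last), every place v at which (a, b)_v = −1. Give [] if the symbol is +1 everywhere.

(a, b) ≡ (-190619, -10621) mod (ℚ^×)²; places V = {2, 3, 5, 11, 13, 19, 31, 43, ∞}.
(a,b)_11: α=3, u≡7; β=0, v≡5 (mod 11); (7|11)=-1, (5|11)=+1; sign (−1)^0·-1^0·+1^3 = +1.
(a,b)_19: α=0, u≡13; β=1, v≡11 (mod 19); (13|19)=-1, (11|19)=+1; sign (−1)^0·-1^1·+1^0 = -1.
(a,b)_3: α=2, u≡1; β=0, v≡2 (mod 3); (1|3)=+1, (2|3)=-1; sign (−1)^0·+1^0·-1^2 = +1.
(a,b)_43: α=1, u≡22; β=1, v≡11 (mod 43); (22|43)=-1, (11|43)=+1; sign (−1)^1·-1^1·+1^1 = +1.
(a,b)_∞: sgn(-190619)=−, sgn(-10621)=−, so -1.
(a,b)_2: α=2, β=0; u≡5, v≡3 (mod 8); ε(u)ε(v)=0·1, αω(v)=2·1, βω(u)=0·1; sum ≡ 0  ⇒  +1.
(a,b)_13: α=1, u≡12; β=1, v≡2 (mod 13); (12|13)=+1, (2|13)=-1; sign (−1)^0·+1^1·-1^1 = -1.
(a,b)_5: α=-2, u≡1; β=0, v≡4 (mod 5); (1|5)=+1, (4|5)=+1; sign (−1)^0·+1^0·+1^-2 = +1.
(a,b)_31: α=1, u≡19; β=0, v≡12 (mod 31); (19|31)=+1, (12|31)=-1; sign (−1)^0·+1^0·-1^1 = -1.
Ram(-190619, -10621) = {13, 19, 31, ∞}; no ℚ_13-point on the conic.

[13, 19, 31, inf]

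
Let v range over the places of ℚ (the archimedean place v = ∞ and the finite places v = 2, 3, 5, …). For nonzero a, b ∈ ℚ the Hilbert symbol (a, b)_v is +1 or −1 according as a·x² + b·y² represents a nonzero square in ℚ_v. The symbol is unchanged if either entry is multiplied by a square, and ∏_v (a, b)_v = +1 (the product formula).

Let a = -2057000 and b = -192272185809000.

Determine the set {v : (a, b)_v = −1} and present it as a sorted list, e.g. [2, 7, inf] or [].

[2, 5, 11, inf]

Mod squares: a ≡ -170, b ≡ -5610. Check v ∈ {∞, 2, 3, 5, 11, 17}.
v=2: v_2(a)=3, v_2(b)=3; units ≡ 3, 3 (mod 8); ε·ε+αω+βω = 1·1+3·1+3·1 ≡ 1  ⇒  (a,b)_2 = -1.
v=11: a=11^2·(≡6), b=11^5·(≡7) mod 11; (6|11)=-1, (7|11)=-1; (−1)^{2·5·5}·(-1)^5·(-1)^2 = -1.
v=17: a=17^1·(≡6), b=17^3·(≡14) mod 17; (6|17)=-1, (14|17)=-1; (−1)^{1·3·8}·(-1)^3·(-1)^1 = +1.
v=3: a=3^0·(≡1), b=3^5·(≡2) mod 3; (1|3)=+1, (2|3)=-1; (−1)^{0·5·1}·(+1)^5·(-1)^0 = +1.
v=5: a=5^3·(≡4), b=5^3·(≡3) mod 5; (4|5)=+1, (3|5)=-1; (−1)^{3·3·2}·(+1)^3·(-1)^3 = -1.
v=∞: -170 < 0 and -5610 < 0  ⇒  (a,b)_∞ = -1.
Ram(-170, -5610) = {2, 5, 11, ∞}; no ℚ_2-point on the conic.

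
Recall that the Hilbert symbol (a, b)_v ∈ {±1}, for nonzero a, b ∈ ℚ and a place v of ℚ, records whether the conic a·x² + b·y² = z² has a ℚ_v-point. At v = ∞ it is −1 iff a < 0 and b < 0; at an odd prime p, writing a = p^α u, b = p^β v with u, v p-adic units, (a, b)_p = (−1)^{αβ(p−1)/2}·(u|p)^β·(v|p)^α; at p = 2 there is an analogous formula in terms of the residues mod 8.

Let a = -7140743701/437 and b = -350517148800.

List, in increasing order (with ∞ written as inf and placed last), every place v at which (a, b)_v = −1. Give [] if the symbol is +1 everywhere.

Mod squares: a ≡ -1232777, b ≡ -2418. Check v ∈ {∞, 2, 3, 5, 7, 13, 19, 23, 31, 37, 43}.
v=2: v_2(a)=0, v_2(b)=7; units ≡ 7, 7 (mod 8); ε·ε+αω+βω = 1·1+0·0+7·0 ≡ 1  ⇒  (a,b)_2 = -1.
v=3: a=3^0·(≡1), b=3^1·(≡1) mod 3; (1|3)=+1, (1|3)=+1; (−1)^{0·1·1}·(+1)^1·(+1)^0 = +1.
v=∞: -1232777 < 0 and -2418 < 0  ⇒  (a,b)_∞ = -1.
v=31: a=31^1·(≡15), b=31^1·(≡21) mod 31; (15|31)=-1, (21|31)=-1; (−1)^{1·1·15}·(-1)^1·(-1)^1 = -1.
v=13: a=13^1·(≡6), b=13^1·(≡10) mod 13; (6|13)=-1, (10|13)=+1; (−1)^{1·1·6}·(-1)^1·(+1)^1 = -1.
v=43: a=43^2·(≡26), b=43^2·(≡19) mod 43; (26|43)=-1, (19|43)=-1; (−1)^{2·2·21}·(-1)^2·(-1)^2 = +1.
v=19: a=19^-1·(≡15), b=19^0·(≡10) mod 19; (15|19)=-1, (10|19)=-1; (−1)^{-1·0·9}·(-1)^0·(-1)^-1 = -1.
v=5: a=5^0·(≡2), b=5^2·(≡3) mod 5; (2|5)=-1, (3|5)=-1; (−1)^{0·2·2}·(-1)^2·(-1)^0 = +1.
v=7: a=7^1·(≡4), b=7^2·(≡2) mod 7; (4|7)=+1, (2|7)=+1; (−1)^{1·2·3}·(+1)^2·(+1)^1 = +1.
v=23: a=23^-1·(≡14), b=23^0·(≡5) mod 23; (14|23)=-1, (5|23)=-1; (−1)^{-1·0·11}·(-1)^0·(-1)^-1 = -1.
v=37: a=37^2·(≡4), b=37^0·(≡35) mod 37; (4|37)=+1, (35|37)=-1; (−1)^{2·0·18}·(+1)^0·(-1)^2 = +1.
Ram(-1232777, -2418) = {2, 13, 19, 23, 31, ∞}; no ℚ_2-point on the conic.

[2, 13, 19, 23, 31, inf]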